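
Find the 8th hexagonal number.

120

The 8th hexagonal number is n(2n−1) with n = 8.
8·(2·8 − 1) = 8·15 = 120.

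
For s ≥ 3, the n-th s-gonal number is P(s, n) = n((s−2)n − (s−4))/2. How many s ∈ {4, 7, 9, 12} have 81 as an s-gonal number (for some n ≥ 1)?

s = 4: P(4, 9) = 81. ✓
s = 7: P(7, 6) = 81. ✓
s = 9: P(9, 5) = 75 and P(9, 6) = 111; 81 is not s-gonal.
s = 12: P(12, 4) = 64 and P(12, 5) = 105; 81 is not s-gonal.
Hits: s ∈ {4, 7} → 2.

2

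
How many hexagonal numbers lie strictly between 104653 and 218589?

101

The n-th hexagonal number is n(2n−1).
Smallest index with value > 104653: n = 230 (giving 105570).
Largest index with value < 218589: n = 330 (giving 217470).
Indices 230 through 330: 101 terms.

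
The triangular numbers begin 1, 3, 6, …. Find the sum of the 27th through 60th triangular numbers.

34544

Σ i(i+1)/2 = (Σi² + Σi) / 2 over i = 27..60.
Σi = 1830 − 351 = 1479 and Σi² = 73810 − 6201 = 67609.
(1·67609 + 1·1479) / 2 = 69088/2 = 34544.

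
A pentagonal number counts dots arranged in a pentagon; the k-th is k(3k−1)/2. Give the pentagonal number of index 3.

3·(3·3 − 1)/2 = 3·8/2 = 3·4 = 12.

12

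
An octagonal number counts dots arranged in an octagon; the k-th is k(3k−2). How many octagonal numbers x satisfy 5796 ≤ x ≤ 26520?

The n-th octagonal number is n(3n−2).
Smallest index with value ≥ 5796: n = 45 (giving 5985).
Largest index with value ≤ 26520: n = 94 (giving 26320).
Indices 45 through 94: 50 terms.

50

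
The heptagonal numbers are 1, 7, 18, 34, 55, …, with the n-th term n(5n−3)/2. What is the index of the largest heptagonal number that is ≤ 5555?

Solve n(5n−3)/2 ≤ 5555 for integer n.
n = 47 gives 5452 ≤ 5555, while n = 48 gives 5688 > 5555; so the answer is index 47.

47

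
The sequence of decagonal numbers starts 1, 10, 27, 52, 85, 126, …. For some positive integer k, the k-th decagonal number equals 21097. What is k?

73

Set n(4n−3) = 21097, giving 4n² − 3n − 21097 = 0.
The discriminant is 9 + 16·21097 = 337561, and √337561 = 581.
So n = (3 + 581) / 8 = 584/8 = 73.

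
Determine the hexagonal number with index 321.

The 321st hexagonal number is n(2n−1) with n = 321.
321·(2·321 − 1) = 321·641 = 205761.

205761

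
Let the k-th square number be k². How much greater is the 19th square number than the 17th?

72

19² = 361 and 17² = 289.
Difference: 361 − 289 = 72.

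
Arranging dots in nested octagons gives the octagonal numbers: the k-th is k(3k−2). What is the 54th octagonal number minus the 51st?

939

54·(3·54 − 2) = 8640 and 51·(3·51 − 2) = 7701.
Difference: 8640 − 7701 = 939.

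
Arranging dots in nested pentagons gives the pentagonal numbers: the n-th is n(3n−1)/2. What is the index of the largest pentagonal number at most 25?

Solve n(3n−1)/2 ≤ 25 for integer n.
n = 4 gives 22 ≤ 25, while n = 5 gives 35 > 25; so the answer is index 4.

4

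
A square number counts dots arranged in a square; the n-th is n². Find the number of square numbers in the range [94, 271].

The n-th square number is n².
Smallest index with value ≥ 94: n = 10 (giving 100).
Largest index with value ≤ 271: n = 16 (giving 256).
Indices 10 through 16: 7 terms.

7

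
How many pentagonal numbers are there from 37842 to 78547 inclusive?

71

The n-th pentagonal number is n(3n−1)/2.
Smallest index with value ≥ 37842: n = 159 (giving 37842).
Largest index with value ≤ 78547: n = 229 (giving 78547).
Indices 159 through 229: 71 terms.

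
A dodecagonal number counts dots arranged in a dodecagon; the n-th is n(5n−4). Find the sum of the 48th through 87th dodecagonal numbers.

927100

Σ i(5i−4) = 5Σi² − 4Σi over i = 48..87.
Σi = 3828 − 1128 = 2700 and Σi² = 223300 − 35720 = 187580.
5·187580 − 4·2700 = 927100.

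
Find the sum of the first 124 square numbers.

Σ_{i=1}^{124} i² = 124·125·249/6 = 643250.

643250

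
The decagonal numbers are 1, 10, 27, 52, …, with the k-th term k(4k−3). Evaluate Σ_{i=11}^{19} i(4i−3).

7935

Σ i(4i−3) = 4Σi² − 3Σi over i = 11..19.
Σi = 190 − 55 = 135 and Σi² = 2470 − 385 = 2085.
4·2085 − 3·135 = 7935.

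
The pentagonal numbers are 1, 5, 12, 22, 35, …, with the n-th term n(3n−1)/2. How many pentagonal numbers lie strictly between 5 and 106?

The n-th pentagonal number is n(3n−1)/2.
Smallest index with value > 5: n = 3 (giving 12).
Largest index with value < 106: n = 8 (giving 92).
Indices 3 through 8: 6 terms.

6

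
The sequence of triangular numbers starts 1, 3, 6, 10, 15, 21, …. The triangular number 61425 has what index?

350

Set n(n+1)/2 = 61425, giving n² + n − 122850 = 0.
The discriminant is 1 + 8·61425 = 491401, and √491401 = 701.
So n = (-1 + 701) / 2 = 700/2 = 350.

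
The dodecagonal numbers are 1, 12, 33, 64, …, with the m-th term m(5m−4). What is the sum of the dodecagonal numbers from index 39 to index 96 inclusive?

Σ i(5i−4) = 5Σi² − 4Σi over i = 39..96.
Σi = 4656 − 741 = 3915 and Σi² = 299536 − 19019 = 280517.
5·280517 − 4·3915 = 1386925.

1386925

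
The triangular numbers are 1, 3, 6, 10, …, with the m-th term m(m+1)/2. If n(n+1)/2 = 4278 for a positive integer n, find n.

Set n(n+1)/2 = 4278, giving n² + n − 8556 = 0.
The discriminant is 1 + 8·4278 = 34225, and √34225 = 185.
So n = (-1 + 185) / 2 = 184/2 = 92.

92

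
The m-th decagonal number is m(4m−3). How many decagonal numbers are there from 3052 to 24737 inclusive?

52

The n-th decagonal number is n(4n−3).
Smallest index with value ≥ 3052: n = 28 (giving 3052).
Largest index with value ≤ 24737: n = 79 (giving 24727).
Indices 28 through 79: 52 terms.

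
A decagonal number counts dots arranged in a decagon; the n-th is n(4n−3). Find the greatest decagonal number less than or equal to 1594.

1540

Solve n(4n−3) ≤ 1594 for integer n.
n = 20 gives 1540 ≤ 1594, while n = 21 gives 1701 > 1594; so the answer is 1540.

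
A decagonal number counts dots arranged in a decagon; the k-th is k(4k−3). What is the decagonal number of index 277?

The 277th decagonal number is n(4n−3) with n = 277.
277·(4·277 − 3) = 277·1105 = 306085.

306085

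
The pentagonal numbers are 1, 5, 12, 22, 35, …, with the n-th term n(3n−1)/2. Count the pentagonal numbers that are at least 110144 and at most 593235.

358

The n-th pentagonal number is n(3n−1)/2.
Smallest index with value ≥ 110144: n = 272 (giving 110840).
Largest index with value ≤ 593235: n = 629 (giving 593147).
Indices 272 through 629: 358 terms.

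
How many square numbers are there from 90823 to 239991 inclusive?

The n-th square number is n².
Smallest index with value ≥ 90823: n = 302 (giving 91204).
Largest index with value ≤ 239991: n = 489 (giving 239121).
Indices 302 through 489: 188 terms.

188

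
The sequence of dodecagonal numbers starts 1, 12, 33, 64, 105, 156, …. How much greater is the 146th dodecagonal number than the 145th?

Consecutive dodecagonal numbers differ by 10n − 9: here 10·146 − 9 = 1451.

1451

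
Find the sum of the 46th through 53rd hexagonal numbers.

Σ i(2i−1) = 2Σi² − Σi over i = 46..53.
Σi = 1431 − 1035 = 396 and Σi² = 51039 − 31395 = 19644.
2·19644 − 1·396 = 38892.

38892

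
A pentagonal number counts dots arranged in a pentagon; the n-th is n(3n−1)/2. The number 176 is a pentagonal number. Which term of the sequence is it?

11

Set n(3n−1)/2 = 176, giving 3n² − n − 352 = 0.
The discriminant is 1 + 24·176 = 4225, and √4225 = 65.
So n = (1 + 65) / 6 = 66/6 = 11.
Check: 11·(3·11 − 1)/2 = 176. ✓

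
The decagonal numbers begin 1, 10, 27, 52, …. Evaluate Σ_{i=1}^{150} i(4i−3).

Σ i(4i−3) = 4Σi² − 3Σi over i = 1..150.
Σi = 11325 and Σi² = 1136275.
4·1136275 − 3·11325 = 4511125.

4511125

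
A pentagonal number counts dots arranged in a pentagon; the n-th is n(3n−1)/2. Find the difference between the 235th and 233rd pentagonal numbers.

235·(3·235 − 1)/2 = 82720 and 233·(3·233 − 1)/2 = 81317.
Difference: 82720 − 81317 = 1403.

1403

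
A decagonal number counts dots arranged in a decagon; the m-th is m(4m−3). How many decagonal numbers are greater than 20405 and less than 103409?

The n-th decagonal number is n(4n−3).
Smallest index with value > 20405: n = 72 (giving 20520).
Largest index with value < 103409: n = 161 (giving 103201).
Indices 72 through 161: 90 terms.

90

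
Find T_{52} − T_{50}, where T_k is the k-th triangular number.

103

52·53/2 = 1378 and 50·51/2 = 1275.
Difference: 1378 − 1275 = 103.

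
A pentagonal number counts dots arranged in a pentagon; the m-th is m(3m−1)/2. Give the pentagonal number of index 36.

The 36th pentagonal number is n(3n−1)/2 with n = 36.
36·(3·36 − 1)/2 = 36·107/2 = 1926.

1926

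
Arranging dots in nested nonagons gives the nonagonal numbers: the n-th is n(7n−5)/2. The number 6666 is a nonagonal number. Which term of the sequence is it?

44

Set n(7n−5)/2 = 6666, giving 7n² − 5n − 13332 = 0.
So n = (5 + 611) / 14 = 616/14 = 44.
Check: 44·(7·44 − 5)/2 = 6666. ✓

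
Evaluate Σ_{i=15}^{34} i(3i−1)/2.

Σ i(3i−1)/2 = (3Σi² − Σi) / 2 over i = 15..34.
Σi = 595 − 105 = 490 and Σi² = 13685 − 1015 = 12670.
(3·12670 − 1·490) / 2 = 37520/2 = 18760.

18760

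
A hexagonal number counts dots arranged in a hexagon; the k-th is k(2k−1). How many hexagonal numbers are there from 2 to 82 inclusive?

5

The n-th hexagonal number is n(2n−1).
Smallest index with value ≥ 2: n = 2 (giving 6).
Largest index with value ≤ 82: n = 6 (giving 66).
Indices 2 through 6: 5 terms.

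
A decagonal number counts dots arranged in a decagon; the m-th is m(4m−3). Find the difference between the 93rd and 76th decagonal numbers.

11441

93·(4·93 − 3) = 34317 and 76·(4·76 − 3) = 22876.
Difference: 34317 − 22876 = 11441.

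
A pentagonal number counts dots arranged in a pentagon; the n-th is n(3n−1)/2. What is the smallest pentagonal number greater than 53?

70

Solve n(3n−1)/2 > 53 for integer n.
The largest n with value ≤ 53 is 6 (since 51 ≤ 53 < 70), so the first above is n = 7, value 70.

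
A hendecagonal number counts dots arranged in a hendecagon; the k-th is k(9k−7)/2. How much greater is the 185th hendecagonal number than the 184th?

1657

Consecutive hendecagonal numbers differ by 9n − 8: here 9·185 − 8 = 1657.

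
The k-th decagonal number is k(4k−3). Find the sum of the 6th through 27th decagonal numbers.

Σ i(4i−3) = 4Σi² − 3Σi over i = 6..27.
Σi = 378 − 15 = 363 and Σi² = 6930 − 55 = 6875.
4·6875 − 3·363 = 26411.

26411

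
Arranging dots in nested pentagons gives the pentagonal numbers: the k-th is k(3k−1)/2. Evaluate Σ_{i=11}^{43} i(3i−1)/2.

40128

Σ i(3i−1)/2 = (3Σi² − Σi) / 2 over i = 11..43.
Σi = 946 − 55 = 891 and Σi² = 27434 − 385 = 27049.
(3·27049 − 1·891) / 2 = 80256/2 = 40128.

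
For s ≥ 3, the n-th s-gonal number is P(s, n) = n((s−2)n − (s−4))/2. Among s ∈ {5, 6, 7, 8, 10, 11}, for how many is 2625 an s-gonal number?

s = 5: P(5, 42) = 2625. ✓
s = 6: P(6, 36) = 2556 and P(6, 37) = 2701; 2625 is not s-gonal.
s = 7: P(7, 32) = 2512 and P(7, 33) = 2673; 2625 is not s-gonal.
s = 8: P(8, 29) = 2465 and P(8, 30) = 2640; 2625 is not s-gonal.
s = 10: P(10, 25) = 2425 and P(10, 26) = 2626; 2625 is not s-gonal.
s = 11: P(11, 24) = 2508 and P(11, 25) = 2725; 2625 is not s-gonal.
Hits: s ∈ {5} → 1.

1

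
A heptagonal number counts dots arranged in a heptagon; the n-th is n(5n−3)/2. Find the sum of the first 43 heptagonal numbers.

Σ i(5i−3)/2 = (5Σi² − 3Σi) / 2 over i = 1..43.
Σi = 946 and Σi² = 27434.
(5·27434 − 3·946) / 2 = 134332/2 = 67166.

67166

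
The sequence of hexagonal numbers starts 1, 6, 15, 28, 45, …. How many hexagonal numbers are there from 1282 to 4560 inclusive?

23

The n-th hexagonal number is n(2n−1).
Smallest index with value ≥ 1282: n = 26 (giving 1326).
Largest index with value ≤ 4560: n = 48 (giving 4560).
Indices 26 through 48: 23 terms.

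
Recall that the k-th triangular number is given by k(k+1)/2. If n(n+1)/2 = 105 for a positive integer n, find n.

14

Set n(n+1)/2 = 105, giving n² + n − 210 = 0.
So n = (-1 + 29) / 2 = 28/2 = 14.
Check: 14·15/2 = 105. ✓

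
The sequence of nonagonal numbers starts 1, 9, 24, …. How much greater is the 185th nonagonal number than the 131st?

59589

185·(7·185 − 5)/2 = 119325 and 131·(7·131 − 5)/2 = 59736.
Difference: 119325 − 59736 = 59589.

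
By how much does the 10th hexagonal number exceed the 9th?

Consecutive hexagonal numbers differ by 4n − 3: here 4·10 − 3 = 37.

37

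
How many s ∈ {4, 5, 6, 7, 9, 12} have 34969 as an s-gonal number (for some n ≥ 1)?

1

s = 4: P(4, 187) = 34969. ✓
s = 5: P(5, 152) = 34580 and P(5, 153) = 35037; 34969 is not s-gonal.
s = 6: P(6, 132) = 34716 and P(6, 133) = 35245; 34969 is not s-gonal.
s = 7: P(7, 118) = 34633 and P(7, 119) = 35224; 34969 is not s-gonal.
s = 9: P(9, 100) = 34750 and P(9, 101) = 35451; 34969 is not s-gonal.
s = 12: P(12, 84) = 34944 and P(12, 85) = 35785; 34969 is not s-gonal.
Hits: s ∈ {4} → 1.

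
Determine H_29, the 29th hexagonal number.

The 29th hexagonal number is n(2n−1) with n = 29.
29·(2·29 − 1) = 29·57 = 1653.

1653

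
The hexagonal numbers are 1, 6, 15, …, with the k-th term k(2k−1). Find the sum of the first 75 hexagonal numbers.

Σ i(2i−1) = 2Σi² − Σi over i = 1..75.
Σi = 2850 and Σi² = 143450.
2·143450 − 1·2850 = 284050.

284050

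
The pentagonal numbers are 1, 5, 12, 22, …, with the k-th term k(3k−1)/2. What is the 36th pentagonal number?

1926

The 36th pentagonal number is n(3n−1)/2 with n = 36.
36·(3·36 − 1)/2 = 36·107/2 = 1926.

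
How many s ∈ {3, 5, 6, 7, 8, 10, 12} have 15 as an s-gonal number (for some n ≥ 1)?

s = 3: P(3, 5) = 15. ✓
s = 5: P(5, 3) = 12 and P(5, 4) = 22; 15 is not s-gonal.
s = 6: P(6, 3) = 15. ✓
s = 7: P(7, 2) = 7 and P(7, 3) = 18; 15 is not s-gonal.
s = 8: P(8, 2) = 8 and P(8, 3) = 21; 15 is not s-gonal.
s = 10: P(10, 2) = 10 and P(10, 3) = 27; 15 is not s-gonal.
s = 12: P(12, 2) = 12 and P(12, 3) = 33; 15 is not s-gonal.
Hits: s ∈ {3, 6} → 2.

2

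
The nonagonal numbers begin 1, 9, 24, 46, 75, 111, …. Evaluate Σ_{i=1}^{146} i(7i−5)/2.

Σ i(7i−5)/2 = (7Σi² − 5Σi) / 2 over i = 1..146.
Σi = 10731 and Σi² = 1048061.
(7·1048061 − 5·10731) / 2 = 7282772/2 = 3641386.

3641386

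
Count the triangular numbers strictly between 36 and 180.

The n-th triangular number is n(n+1)/2.
Smallest index with value > 36: n = 9 (giving 45).
Largest index with value < 180: n = 18 (giving 171).
Indices 9 through 18: 10 terms.

10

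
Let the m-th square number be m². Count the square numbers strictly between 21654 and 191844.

290

The n-th square number is n².
Smallest index with value > 21654: n = 148 (giving 21904).
Largest index with value < 191844: n = 437 (giving 190969).
Indices 148 through 437: 290 terms.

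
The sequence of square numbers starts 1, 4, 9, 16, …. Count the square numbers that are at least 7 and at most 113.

The n-th square number is n².
Smallest index with value ≥ 7: n = 3 (giving 9).
Largest index with value ≤ 113: n = 10 (giving 100).
Indices 3 through 10: 8 terms.

8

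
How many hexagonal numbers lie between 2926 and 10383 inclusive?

34

The n-th hexagonal number is n(2n−1).
Smallest index with value ≥ 2926: n = 39 (giving 3003).
Largest index with value ≤ 10383: n = 72 (giving 10296).
Indices 39 through 72: 34 terms.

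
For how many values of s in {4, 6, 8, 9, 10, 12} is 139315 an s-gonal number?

1

s = 4: P(4, 373) = 139129 and P(4, 374) = 139876; 139315 is not s-gonal.
s = 6: P(6, 264) = 139128 and P(6, 265) = 140185; 139315 is not s-gonal.
s = 8: P(8, 215) = 138245 and P(8, 216) = 139536; 139315 is not s-gonal.
s = 9: P(9, 199) = 138106 and P(9, 200) = 139500; 139315 is not s-gonal.
s = 10: P(10, 187) = 139315. ✓
s = 12: P(12, 167) = 138777 and P(12, 168) = 140448; 139315 is not s-gonal.
Hits: s ∈ {10} → 1.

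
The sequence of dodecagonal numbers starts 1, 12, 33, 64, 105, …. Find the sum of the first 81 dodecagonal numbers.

888921

Σ i(5i−4) = 5Σi² − 4Σi over i = 1..81.
Σi = 3321 and Σi² = 180441.
5·180441 − 4·3321 = 888921.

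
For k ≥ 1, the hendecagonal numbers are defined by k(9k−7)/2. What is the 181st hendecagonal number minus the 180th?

Consecutive hendecagonal numbers differ by 9n − 8: here 9·181 − 8 = 1621.

1621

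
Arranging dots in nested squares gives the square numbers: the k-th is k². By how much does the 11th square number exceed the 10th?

n² − (n−1)² = 2n − 1, so 11² − 10² = 2·11 − 1 = 21.

21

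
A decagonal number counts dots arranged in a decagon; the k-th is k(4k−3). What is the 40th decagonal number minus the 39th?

313

Consecutive decagonal numbers differ by 8n − 7: here 8·40 − 7 = 313.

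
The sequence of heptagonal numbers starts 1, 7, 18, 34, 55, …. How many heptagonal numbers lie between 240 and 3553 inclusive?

28

The n-th heptagonal number is n(5n−3)/2.
Smallest index with value ≥ 240: n = 11 (giving 286).
Largest index with value ≤ 3553: n = 38 (giving 3553).
Indices 11 through 38: 28 terms.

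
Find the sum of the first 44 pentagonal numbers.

43560

Σ i(3i−1)/2 = (3Σi² − Σi) / 2 over i = 1..44.
Σi = 990 and Σi² = 29370.
(3·29370 − 1·990) / 2 = 87120/2 = 43560.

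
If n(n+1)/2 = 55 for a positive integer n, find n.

Set n(n+1)/2 = 55, giving n² + n − 110 = 0.
So n = (-1 + 21) / 2 = 20/2 = 10.
Check: 10·11/2 = 55. ✓

10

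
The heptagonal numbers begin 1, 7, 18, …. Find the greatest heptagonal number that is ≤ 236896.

236698

Solve n(5n−3)/2 ≤ 236896 for integer n.
n = 308 gives 236698 ≤ 236896, while n = 309 gives 238239 > 236896; so the answer is 236698.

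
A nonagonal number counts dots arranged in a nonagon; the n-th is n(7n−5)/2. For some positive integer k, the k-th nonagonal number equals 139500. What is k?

200

Set n(7n−5)/2 = 139500, giving 7n² − 5n − 279000 = 0.
The discriminant is 25 + 56·139500 = 7812025, and √7812025 = 2795.
So n = (5 + 2795) / 14 = 2800/14 = 200.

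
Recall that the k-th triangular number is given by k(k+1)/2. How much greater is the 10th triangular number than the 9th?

Consecutive triangular numbers differ by n: T_{10} − T_{9} = 10.

10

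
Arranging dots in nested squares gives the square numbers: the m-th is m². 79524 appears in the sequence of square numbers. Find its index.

282

We need n² = 79524, so n = √79524 = 282.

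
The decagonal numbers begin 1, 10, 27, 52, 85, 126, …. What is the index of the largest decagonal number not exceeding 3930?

31

Solve n(4n−3) ≤ 3930 for integer n.
n = 31 gives 3751 ≤ 3930, while n = 32 gives 4000 > 3930; so the answer is index 31.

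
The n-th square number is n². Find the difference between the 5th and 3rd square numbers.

5² = 25 and 3² = 9.
Difference: 25 − 9 = 16.

16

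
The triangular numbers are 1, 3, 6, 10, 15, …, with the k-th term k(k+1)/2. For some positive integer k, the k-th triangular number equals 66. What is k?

11

Set n(n+1)/2 = 66, giving n² + n − 132 = 0.
The discriminant is 1 + 8·66 = 529, and √529 = 23.
So n = (-1 + 23) / 2 = 22/2 = 11.
Check: 11·12/2 = 66. ✓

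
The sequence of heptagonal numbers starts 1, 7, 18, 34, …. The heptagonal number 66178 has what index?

163

Set n(5n−3)/2 = 66178, giving 5n² − 3n − 132356 = 0.
The discriminant is 9 + 40·66178 = 2647129, and √2647129 = 1627.
So n = (3 + 1627) / 10 = 1630/10 = 163.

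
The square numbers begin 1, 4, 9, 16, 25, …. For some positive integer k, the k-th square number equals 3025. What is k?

We need n² = 3025, so n = √3025 = 55.

55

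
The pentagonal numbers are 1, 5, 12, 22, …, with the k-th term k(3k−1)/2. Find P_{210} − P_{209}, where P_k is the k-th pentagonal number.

628

Consecutive pentagonal numbers differ by 3n − 2: here 3·210 − 2 = 628.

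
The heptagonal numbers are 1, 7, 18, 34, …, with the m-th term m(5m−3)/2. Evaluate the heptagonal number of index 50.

50·(5·50 − 3)/2 = 50·247/2 = 6175.

6175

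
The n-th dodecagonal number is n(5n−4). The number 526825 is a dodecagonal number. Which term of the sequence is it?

325

Set n(5n−4) = 526825, giving 5n² − 4n − 526825 = 0.
So n = (4 + 3246) / 10 = 3250/10 = 325.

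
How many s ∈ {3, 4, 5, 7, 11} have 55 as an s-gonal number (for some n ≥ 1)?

s = 3: P(3, 10) = 55. ✓
s = 4: P(4, 7) = 49 and P(4, 8) = 64; 55 is not s-gonal.
s = 5: P(5, 6) = 51 and P(5, 7) = 70; 55 is not s-gonal.
s = 7: P(7, 5) = 55. ✓
s = 11: P(11, 3) = 30 and P(11, 4) = 58; 55 is not s-gonal.
Hits: s ∈ {3, 7} → 2.

2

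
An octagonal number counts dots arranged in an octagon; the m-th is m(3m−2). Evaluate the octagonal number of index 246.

The 246th octagonal number is n(3n−2) with n = 246.
246·(3·246 − 2) = 246·736 = 181056.

181056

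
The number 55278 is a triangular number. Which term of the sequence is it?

332

Set n(n+1)/2 = 55278, giving n² + n − 110556 = 0.
The discriminant is 1 + 8·55278 = 442225, and √442225 = 665.
So n = (-1 + 665) / 2 = 664/2 = 332.
Check: 332·333/2 = 55278. ✓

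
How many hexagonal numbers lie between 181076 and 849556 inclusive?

The n-th hexagonal number is n(2n−1).
Smallest index with value ≥ 181076: n = 302 (giving 182106).
Largest index with value ≤ 849556: n = 652 (giving 849556).
Indices 302 through 652: 351 terms.

351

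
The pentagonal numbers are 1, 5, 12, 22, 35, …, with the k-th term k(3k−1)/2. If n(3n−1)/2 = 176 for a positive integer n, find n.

11

Set n(3n−1)/2 = 176, giving 3n² − n − 352 = 0.
So n = (1 + 65) / 6 = 66/6 = 11.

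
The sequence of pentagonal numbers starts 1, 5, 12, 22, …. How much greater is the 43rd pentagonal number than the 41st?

251

43·(3·43 − 1)/2 = 2752 and 41·(3·41 − 1)/2 = 2501.
Difference: 2752 − 2501 = 251.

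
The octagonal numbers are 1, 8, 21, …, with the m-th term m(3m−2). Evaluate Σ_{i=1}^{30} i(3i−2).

27435

Σ i(3i−2) = 3Σi² − 2Σi over i = 1..30.
Σi = 465 and Σi² = 9455.
3·9455 − 2·465 = 27435.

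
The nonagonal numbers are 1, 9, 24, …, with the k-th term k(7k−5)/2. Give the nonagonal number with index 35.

4200

The 35th nonagonal number is n(7n−5)/2 with n = 35.
35·(7·35 − 5)/2 = 35·240/2 = 35·120 = 4200.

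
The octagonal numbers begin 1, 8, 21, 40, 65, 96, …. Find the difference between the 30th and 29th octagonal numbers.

Consecutive octagonal numbers differ by 6n − 5: here 6·30 − 5 = 175.

175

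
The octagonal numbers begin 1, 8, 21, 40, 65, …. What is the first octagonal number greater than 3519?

3605

Solve n(3n−2) > 3519 for integer n.
The largest n with value ≤ 3519 is 34 (since 3400 ≤ 3519 < 3605), so the first above is n = 35, value 3605.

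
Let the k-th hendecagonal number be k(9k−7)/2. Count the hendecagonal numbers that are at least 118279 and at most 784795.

The n-th hendecagonal number is n(9n−7)/2.
Smallest index with value ≥ 118279: n = 163 (giving 118990).
Largest index with value ≤ 784795: n = 418 (giving 784795).
Indices 163 through 418: 256 terms.

256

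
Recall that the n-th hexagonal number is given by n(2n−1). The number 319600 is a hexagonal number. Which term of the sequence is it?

Set n(2n−1) = 319600, giving 2n² − n − 319600 = 0.
The discriminant is 1 + 8·319600 = 2556801, and √2556801 = 1599.
So n = (1 + 1599) / 4 = 1600/4 = 400.

400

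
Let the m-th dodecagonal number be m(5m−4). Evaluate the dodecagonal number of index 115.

65665

The 115th dodecagonal number is n(5n−4) with n = 115.
115·(5·115 − 4) = 115·571 = 65665.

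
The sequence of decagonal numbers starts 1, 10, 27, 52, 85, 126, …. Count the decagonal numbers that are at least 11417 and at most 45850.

The n-th decagonal number is n(4n−3).
Smallest index with value ≥ 11417: n = 54 (giving 11502).
Largest index with value ≤ 45850: n = 107 (giving 45475).
Indices 54 through 107: 54 terms.

54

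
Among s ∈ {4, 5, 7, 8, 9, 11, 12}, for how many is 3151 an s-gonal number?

s = 4: P(4, 56) = 3136 and P(4, 57) = 3249; 3151 is not s-gonal.
s = 5: P(5, 46) = 3151. ✓
s = 7: P(7, 35) = 3010 and P(7, 36) = 3186; 3151 is not s-gonal.
s = 8: P(8, 32) = 3008 and P(8, 33) = 3201; 3151 is not s-gonal.
s = 9: P(9, 30) = 3075 and P(9, 31) = 3286; 3151 is not s-gonal.
s = 11: P(11, 26) = 2951 and P(11, 27) = 3186; 3151 is not s-gonal.
s = 12: P(12, 25) = 3025 and P(12, 26) = 3276; 3151 is not s-gonal.
Hits: s ∈ {5} → 1.

1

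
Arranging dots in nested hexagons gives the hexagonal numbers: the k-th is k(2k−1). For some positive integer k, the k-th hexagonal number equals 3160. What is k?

Set n(2n−1) = 3160, giving 2n² − n − 3160 = 0.
The discriminant is 1 + 8·3160 = 25281, and √25281 = 159.
So n = (1 + 159) / 4 = 160/4 = 40.

40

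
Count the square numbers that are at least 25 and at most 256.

12

The n-th square number is n².
Smallest index with value ≥ 25: n = 5 (giving 25).
Largest index with value ≤ 256: n = 16 (giving 256).
Indices 5 through 16: 12 terms.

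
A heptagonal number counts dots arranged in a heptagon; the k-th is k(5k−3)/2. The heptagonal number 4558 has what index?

43

Set n(5n−3)/2 = 4558, giving 5n² − 3n − 9116 = 0.
The discriminant is 9 + 40·4558 = 182329, and √182329 = 427.
So n = (3 + 427) / 10 = 430/10 = 43.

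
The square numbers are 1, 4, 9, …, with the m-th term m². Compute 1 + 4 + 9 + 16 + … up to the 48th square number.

38024

Σ_{i=1}^{48} i² = 48·49·97/6 = 38024.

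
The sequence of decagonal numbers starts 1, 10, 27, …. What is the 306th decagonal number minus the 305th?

2441

Consecutive decagonal numbers differ by 8n − 7: here 8·306 − 7 = 2441.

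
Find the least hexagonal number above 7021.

7140

Solve n(2n−1) > 7021 for integer n.
The largest n with value ≤ 7021 is 59 (since 6903 ≤ 7021 < 7140), so the first above is n = 60, value 7140.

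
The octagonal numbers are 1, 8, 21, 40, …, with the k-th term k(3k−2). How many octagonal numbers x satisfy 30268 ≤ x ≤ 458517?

291

The n-th octagonal number is n(3n−2).
Smallest index with value ≥ 30268: n = 101 (giving 30401).
Largest index with value ≤ 458517: n = 391 (giving 457861).
Indices 101 through 391: 291 terms.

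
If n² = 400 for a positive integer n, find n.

20

We need n² = 400, so n = √400 = 20.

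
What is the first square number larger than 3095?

Solve n² > 3095 for integer n.
The largest n with value ≤ 3095 is 55 (since 3025 ≤ 3095 < 3136), so the first above is n = 56, value 3136.

3136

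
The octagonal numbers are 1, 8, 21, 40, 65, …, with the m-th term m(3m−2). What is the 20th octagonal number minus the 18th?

20·(3·20 − 2) = 1160 and 18·(3·18 − 2) = 936.
Difference: 1160 − 936 = 224.

224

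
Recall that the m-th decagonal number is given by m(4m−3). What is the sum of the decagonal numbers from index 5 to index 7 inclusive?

Σ i(4i−3) = 4Σi² − 3Σi over i = 5..7.
Σi = 28 − 10 = 18 and Σi² = 140 − 30 = 110.
4·110 − 3·18 = 386.

386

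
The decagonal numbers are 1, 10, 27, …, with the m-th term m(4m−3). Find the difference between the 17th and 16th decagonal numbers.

129

Consecutive decagonal numbers differ by 8n − 7: here 8·17 − 7 = 129.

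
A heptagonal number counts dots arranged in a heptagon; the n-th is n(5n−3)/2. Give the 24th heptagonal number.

The 24th heptagonal number is n(5n−3)/2 with n = 24.
24·(5·24 − 3)/2 = 24·117/2 = 1404.

1404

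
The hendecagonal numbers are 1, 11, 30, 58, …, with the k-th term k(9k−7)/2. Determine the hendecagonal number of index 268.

322270

268·(9·268 − 7)/2 = 268·2405/2 = 322270.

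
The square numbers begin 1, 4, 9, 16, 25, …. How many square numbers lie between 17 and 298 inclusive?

13

The n-th square number is n².
Smallest index with value ≥ 17: n = 5 (giving 25).
Largest index with value ≤ 298: n = 17 (giving 289).
Indices 5 through 17: 13 terms.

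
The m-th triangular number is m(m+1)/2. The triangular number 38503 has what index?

277

Set n(n+1)/2 = 38503, giving n² + n − 77006 = 0.
The discriminant is 1 + 8·38503 = 308025, and √308025 = 555.
So n = (-1 + 555) / 2 = 554/2 = 277.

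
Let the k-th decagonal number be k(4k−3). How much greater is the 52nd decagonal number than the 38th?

52·(4·52 − 3) = 10660 and 38·(4·38 − 3) = 5662.
Difference: 10660 − 5662 = 4998.

4998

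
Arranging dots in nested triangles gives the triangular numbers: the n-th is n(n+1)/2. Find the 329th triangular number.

The 329th triangular number is n(n+1)/2 with n = 329.
329·330/2 = 108570/2 = 54285.

54285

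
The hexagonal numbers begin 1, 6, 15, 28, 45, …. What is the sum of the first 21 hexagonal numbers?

Σ i(2i−1) = 2Σi² − Σi over i = 1..21.
Σi = 231 and Σi² = 3311.
2·3311 − 1·231 = 6391.

6391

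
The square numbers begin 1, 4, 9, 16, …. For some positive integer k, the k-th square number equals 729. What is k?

27

We need n² = 729, so n = √729 = 27.
Check: 27² = 729. ✓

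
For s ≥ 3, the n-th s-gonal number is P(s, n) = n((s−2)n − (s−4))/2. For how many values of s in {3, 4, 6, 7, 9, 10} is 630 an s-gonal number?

2

s = 3: P(3, 35) = 630. ✓
s = 4: P(4, 25) = 625 and P(4, 26) = 676; 630 is not s-gonal.
s = 6: P(6, 18) = 630. ✓
s = 7: P(7, 16) = 616 and P(7, 17) = 697; 630 is not s-gonal.
s = 9: P(9, 13) = 559 and P(9, 14) = 651; 630 is not s-gonal.
s = 10: P(10, 12) = 540 and P(10, 13) = 637; 630 is not s-gonal.
Hits: s ∈ {3, 6} → 2.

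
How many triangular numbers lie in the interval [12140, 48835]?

The n-th triangular number is n(n+1)/2.
Smallest index with value ≥ 12140: n = 156 (giving 12246).
Largest index with value ≤ 48835: n = 312 (giving 48828).
Indices 156 through 312: 157 terms.

157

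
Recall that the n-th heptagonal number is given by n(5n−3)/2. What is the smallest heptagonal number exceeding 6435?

Solve n(5n−3)/2 > 6435 for integer n.
The largest n with value ≤ 6435 is 51 (since 6426 ≤ 6435 < 6682), so the first above is n = 52, value 6682.

6682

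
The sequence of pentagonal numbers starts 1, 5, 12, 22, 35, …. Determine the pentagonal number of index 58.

The 58th pentagonal number is n(3n−1)/2 with n = 58.
58·(3·58 − 1)/2 = 58·173/2 = 5017.

5017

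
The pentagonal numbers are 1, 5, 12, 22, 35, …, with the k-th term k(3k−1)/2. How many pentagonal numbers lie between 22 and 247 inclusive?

The n-th pentagonal number is n(3n−1)/2.
Smallest index with value ≥ 22: n = 4 (giving 22).
Largest index with value ≤ 247: n = 13 (giving 247).
Indices 4 through 13: 10 terms.

10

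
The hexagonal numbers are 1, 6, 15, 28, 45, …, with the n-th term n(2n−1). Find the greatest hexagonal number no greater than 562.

561

Solve n(2n−1) ≤ 562 for integer n.
n = 17 gives 561 ≤ 562, while n = 18 gives 630 > 562; so the answer is 561.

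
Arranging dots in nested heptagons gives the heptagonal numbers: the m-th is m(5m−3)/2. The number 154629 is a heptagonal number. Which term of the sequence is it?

Set n(5n−3)/2 = 154629, giving 5n² − 3n − 309258 = 0.
The discriminant is 9 + 40·154629 = 6185169, and √6185169 = 2487.
So n = (3 + 2487) / 10 = 2490/10 = 249.
Check: 249·(5·249 − 3)/2 = 154629. ✓

249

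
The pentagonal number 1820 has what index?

35

Set n(3n−1)/2 = 1820, giving 3n² − n − 3640 = 0.
The discriminant is 1 + 24·1820 = 43681, and √43681 = 209.
So n = (1 + 209) / 6 = 210/6 = 35.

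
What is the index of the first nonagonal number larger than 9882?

54

Solve n(7n−5)/2 > 9882 for integer n.
The largest n with value ≤ 9882 is 53 (since 9699 ≤ 9882 < 10071), so the first above is n = 54, value 10071.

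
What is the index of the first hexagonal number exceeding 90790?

Solve n(2n−1) > 90790 for integer n.
The largest n with value ≤ 90790 is 213 (since 90525 ≤ 90790 < 91378), so the first above is n = 214, value 91378.

214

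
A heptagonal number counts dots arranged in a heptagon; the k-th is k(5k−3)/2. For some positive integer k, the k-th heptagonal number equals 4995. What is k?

45

Set n(5n−3)/2 = 4995, giving 5n² − 3n − 9990 = 0.
The discriminant is 9 + 40·4995 = 199809, and √199809 = 447.
So n = (3 + 447) / 10 = 450/10 = 45.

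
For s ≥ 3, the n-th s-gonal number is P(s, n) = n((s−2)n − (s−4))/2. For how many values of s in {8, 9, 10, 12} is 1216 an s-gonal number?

s = 8: P(8, 20) = 1160 and P(8, 21) = 1281; 1216 is not s-gonal.
s = 9: P(9, 19) = 1216. ✓
s = 10: P(10, 17) = 1105 and P(10, 18) = 1242; 1216 is not s-gonal.
s = 12: P(12, 16) = 1216. ✓
Hits: s ∈ {9, 12} → 2.

2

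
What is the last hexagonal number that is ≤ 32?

28

Solve n(2n−1) ≤ 32 for integer n.
n = 4 gives 28 ≤ 32, while n = 5 gives 45 > 32; so the answer is 28.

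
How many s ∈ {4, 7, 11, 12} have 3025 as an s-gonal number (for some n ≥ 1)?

s = 4: P(4, 55) = 3025. ✓
s = 7: P(7, 35) = 3010 and P(7, 36) = 3186; 3025 is not s-gonal.
s = 11: P(11, 26) = 2951 and P(11, 27) = 3186; 3025 is not s-gonal.
s = 12: P(12, 25) = 3025. ✓
Hits: s ∈ {4, 12} → 2.

2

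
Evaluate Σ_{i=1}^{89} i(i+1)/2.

121485

Σ i(i+1)/2 = (Σi² + Σi) / 2 over i = 1..89.
Σi = 4005 and Σi² = 238965.
(1·238965 + 1·4005) / 2 = 242970/2 = 121485.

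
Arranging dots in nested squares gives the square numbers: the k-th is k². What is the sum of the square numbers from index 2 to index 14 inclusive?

1014

Σ_{i=2}^{14} i² = 1015 − 1 = 1014.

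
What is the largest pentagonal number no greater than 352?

330

Solve n(3n−1)/2 ≤ 352 for integer n.
n = 15 gives 330 ≤ 352, while n = 16 gives 376 > 352; so the answer is 330.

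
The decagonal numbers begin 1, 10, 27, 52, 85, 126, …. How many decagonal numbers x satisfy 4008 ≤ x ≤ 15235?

The n-th decagonal number is n(4n−3).
Smallest index with value ≥ 4008: n = 33 (giving 4257).
Largest index with value ≤ 15235: n = 62 (giving 15190).
Indices 33 through 62: 30 terms.

30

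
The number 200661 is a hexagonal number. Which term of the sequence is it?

Set n(2n−1) = 200661, giving 2n² − n − 200661 = 0.
So n = (1 + 1267) / 4 = 1268/4 = 317.
Check: 317·(2·317 − 1) = 200661. ✓

317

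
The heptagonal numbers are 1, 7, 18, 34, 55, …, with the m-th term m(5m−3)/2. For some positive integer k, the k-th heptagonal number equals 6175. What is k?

Set n(5n−3)/2 = 6175, giving 5n² − 3n − 12350 = 0.
The discriminant is 9 + 40·6175 = 247009, and √247009 = 497.
So n = (3 + 497) / 10 = 500/10 = 50.
Check: 50·(5·50 − 3)/2 = 6175. ✓

50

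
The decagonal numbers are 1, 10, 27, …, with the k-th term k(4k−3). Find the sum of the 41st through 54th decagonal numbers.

Σ i(4i−3) = 4Σi² − 3Σi over i = 41..54.
Σi = 1485 − 820 = 665 and Σi² = 53955 − 22140 = 31815.
4·31815 − 3·665 = 125265.

125265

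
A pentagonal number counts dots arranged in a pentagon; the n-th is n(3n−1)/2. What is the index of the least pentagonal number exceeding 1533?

33

Solve n(3n−1)/2 > 1533 for integer n.
The largest n with value ≤ 1533 is 32 (since 1520 ≤ 1533 < 1617), so the first above is n = 33, value 1617.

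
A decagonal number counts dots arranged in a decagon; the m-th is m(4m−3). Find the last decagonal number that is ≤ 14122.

Solve n(4n−3) ≤ 14122 for integer n.
n = 59 gives 13747 ≤ 14122, while n = 60 gives 14220 > 14122; so the answer is 13747.

13747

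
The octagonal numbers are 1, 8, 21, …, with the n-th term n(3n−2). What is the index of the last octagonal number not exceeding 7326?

49

Solve n(3n−2) ≤ 7326 for integer n.
n = 49 gives 7105 ≤ 7326, while n = 50 gives 7400 > 7326; so the answer is index 49.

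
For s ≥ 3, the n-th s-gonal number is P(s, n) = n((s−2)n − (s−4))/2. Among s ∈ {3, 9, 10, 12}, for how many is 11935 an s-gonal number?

s = 3: P(3, 154) = 11935. ✓
s = 9: P(9, 58) = 11629 and P(9, 59) = 12036; 11935 is not s-gonal.
s = 10: P(10, 55) = 11935. ✓
s = 12: P(12, 49) = 11809 and P(12, 50) = 12300; 11935 is not s-gonal.
Hits: s ∈ {3, 10} → 2.

2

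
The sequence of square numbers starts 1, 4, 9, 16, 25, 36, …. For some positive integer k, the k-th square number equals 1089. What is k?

33

We need n² = 1089, so n = √1089 = 33.
Check: 33² = 1089. ✓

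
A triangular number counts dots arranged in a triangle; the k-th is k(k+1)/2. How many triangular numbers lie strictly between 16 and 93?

8

The n-th triangular number is n(n+1)/2.
Smallest index with value > 16: n = 6 (giving 21).
Largest index with value < 93: n = 13 (giving 91).
Indices 6 through 13: 8 terms.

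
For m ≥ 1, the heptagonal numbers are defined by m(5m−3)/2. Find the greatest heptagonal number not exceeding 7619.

Solve n(5n−3)/2 ≤ 7619 for integer n.
n = 55 gives 7480 ≤ 7619, while n = 56 gives 7756 > 7619; so the answer is 7480.

7480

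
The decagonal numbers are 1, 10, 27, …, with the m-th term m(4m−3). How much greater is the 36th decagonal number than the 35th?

281

Consecutive decagonal numbers differ by 8n − 7: here 8·36 − 7 = 281.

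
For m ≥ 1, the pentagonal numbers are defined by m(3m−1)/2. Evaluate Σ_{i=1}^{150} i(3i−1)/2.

Σ i(3i−1)/2 = (3Σi² − Σi) / 2 over i = 1..150.
Σi = 11325 and Σi² = 1136275.
(3·1136275 − 1·11325) / 2 = 3397500/2 = 1698750.

1698750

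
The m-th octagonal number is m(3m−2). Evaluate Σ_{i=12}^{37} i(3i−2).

49933

Σ i(3i−2) = 3Σi² − 2Σi over i = 12..37.
Σi = 703 − 66 = 637 and Σi² = 17575 − 506 = 17069.
3·17069 − 2·637 = 49933.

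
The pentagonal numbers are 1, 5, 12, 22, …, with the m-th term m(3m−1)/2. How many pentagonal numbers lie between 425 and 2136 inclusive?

The n-th pentagonal number is n(3n−1)/2.
Smallest index with value ≥ 425: n = 17 (giving 425).
Largest index with value ≤ 2136: n = 37 (giving 2035).
Indices 17 through 37: 21 terms.

21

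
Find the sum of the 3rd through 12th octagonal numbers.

1785

Σ i(3i−2) = 3Σi² − 2Σi over i = 3..12.
Σi = 78 − 3 = 75 and Σi² = 650 − 5 = 645.
3·645 − 2·75 = 1785.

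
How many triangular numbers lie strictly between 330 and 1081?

20

The n-th triangular number is n(n+1)/2.
Smallest index with value > 330: n = 26 (giving 351).
Largest index with value < 1081: n = 45 (giving 1035).
Indices 26 through 45: 20 terms.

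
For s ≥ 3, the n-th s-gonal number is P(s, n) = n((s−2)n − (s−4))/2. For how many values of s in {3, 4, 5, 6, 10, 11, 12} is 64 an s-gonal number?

2

s = 3: P(3, 10) = 55 and P(3, 11) = 66; 64 is not s-gonal.
s = 4: P(4, 8) = 64. ✓
s = 5: P(5, 6) = 51 and P(5, 7) = 70; 64 is not s-gonal.
s = 6: P(6, 5) = 45 and P(6, 6) = 66; 64 is not s-gonal.
s = 10: P(10, 4) = 52 and P(10, 5) = 85; 64 is not s-gonal.
s = 11: P(11, 4) = 58 and P(11, 5) = 95; 64 is not s-gonal.
s = 12: P(12, 4) = 64. ✓
Hits: s ∈ {4, 12} → 2.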